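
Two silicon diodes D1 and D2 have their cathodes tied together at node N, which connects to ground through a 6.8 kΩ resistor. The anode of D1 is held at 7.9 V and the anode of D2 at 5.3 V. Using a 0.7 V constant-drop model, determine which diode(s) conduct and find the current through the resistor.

Assume both conduct. Then node N would need to be at both 7.9−0.7 = 7.2 V and 5.3−0.7 = 4.6 V, which is impossible.
Assume only D1 conducts: V_N = 7.9 − 0.7 = 7.2 V, so I_R = 7.2/6.8 = 1.06 mA.
Check D2: its anode-to-cathode voltage is 5.3 − 7.2 = -1.9 V < 0.7 V, so it is off. The assumption is consistent.

Only D1 conducts; I_R ≈ 1.1 mA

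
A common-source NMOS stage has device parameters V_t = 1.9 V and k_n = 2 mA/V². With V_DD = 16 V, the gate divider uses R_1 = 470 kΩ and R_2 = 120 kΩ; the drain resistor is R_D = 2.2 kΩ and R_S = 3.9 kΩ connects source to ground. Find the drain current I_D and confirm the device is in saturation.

V_G = V_DD·R_2/(R_1+R_2) = 16×120/590 = 3.25 V.
Assume saturation: I_D = (k_n/2)(V_GS − V_t)² with V_GS = V_G − I_D·R_S = 3.25 − 3.9·I_D.
Substituting gives 15.2·I_D² − 11.6·I_D + 1.83 = 0, with roots I_D = 0.225 or 0.535 mA.
The root I_D = 0.535 mA gives V_GS = 1.17 V ≤ V_t, so take I_D = 0.225 mA.
Then V_GS = 2.37 V and V_DS = V_DD − I_D(R_D+R_S) = 16 − 0.225×6.1 = 14.6 V.
Saturation requires V_DS ≥ V_GS − V_t = 0.475 V; 14.6 ≥ 0.475 ✓.

I_D ≈ 0.23 mA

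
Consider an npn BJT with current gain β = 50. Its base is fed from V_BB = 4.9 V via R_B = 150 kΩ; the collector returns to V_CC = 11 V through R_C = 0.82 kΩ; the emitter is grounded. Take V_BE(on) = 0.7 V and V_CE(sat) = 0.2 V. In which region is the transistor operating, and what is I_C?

active; I_C ≈ 1.4 mA

Assume active. Base-emitter loop: I_B = (V_BB − V_BE)/R_B = (4.9 − 0.7)/150 = 0.028 mA.
I_C = β·I_B = 50×0.028 = 1.4 mA.
V_CE = V_CC − I_C·R_C = 11 − 1.4×0.82 = 9.85 V > V_CE(sat), so the active-region assumption holds.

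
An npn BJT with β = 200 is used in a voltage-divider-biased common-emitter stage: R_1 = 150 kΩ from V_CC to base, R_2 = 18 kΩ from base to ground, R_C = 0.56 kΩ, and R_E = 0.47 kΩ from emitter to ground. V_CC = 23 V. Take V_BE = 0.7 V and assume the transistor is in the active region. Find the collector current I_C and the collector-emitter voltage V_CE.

Thevenize the base divider: V_Th = V_CC·R_2/(R_1+R_2) = 23×18/168 = 2.46 V, R_Th = R_1‖R_2 = 16.1 kΩ.
Base-emitter loop: V_Th = I_B·R_Th + V_BE + (β+1)I_B·R_E, so I_B = (2.46 − 0.7) / (16.1 + 201×0.47) = 0.016 mA.
I_C = β·I_B = 200×0.016 = 3.19 mA, and I_E = (β+1)I_B = 3.21 mA.
V_CE = V_CC − I_C·R_C − I_E·R_E = 23 − 3.19×0.56 − 3.21×0.47 = 19.7 V.
V_CE = 19.7 V > 0.2 V confirms active-region operation.

I_C ≈ 3.2 mA, V_CE ≈ 20 V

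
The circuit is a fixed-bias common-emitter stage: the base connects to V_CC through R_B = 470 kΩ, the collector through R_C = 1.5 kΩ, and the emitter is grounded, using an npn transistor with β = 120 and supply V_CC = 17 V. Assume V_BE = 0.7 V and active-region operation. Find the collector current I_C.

I_C ≈ 4.2 mA

Base loop: V_CC = I_B·R_B + V_BE, so I_B = (17 − 0.7)/470 kΩ = 0.0347 mA.
In the active region I_C = β·I_B = 120 × 0.0347 = 4.16 mA.
Collector loop: V_CE = V_CC − I_C·R_C = 17 − 4.16×1.5 = 10.8 V.
Since V_CE = 10.8 V > V_CE(sat) ≈ 0.2 V, the transistor is in the active region as assumed.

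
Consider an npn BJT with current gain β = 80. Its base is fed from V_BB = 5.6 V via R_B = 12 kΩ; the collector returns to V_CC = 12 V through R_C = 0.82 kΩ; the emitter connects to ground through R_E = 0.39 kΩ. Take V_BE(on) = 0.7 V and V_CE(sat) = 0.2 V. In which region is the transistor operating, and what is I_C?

Assume active. Base-emitter loop: I_B = (V_BB − V_BE)/(R_B + (β+1)R_E) = (5.6 − 0.7)/(12 + 81×0.39) = 0.112 mA.
I_C = β·I_B = 80×0.112 = 8.99 mA.
V_CE = V_CC − I_C·R_C − I_E·R_E = 12 − 8.99×0.82 − 9.11×0.39 = 1.07 V > V_CE(sat), so the active-region assumption holds.

active; I_C ≈ 9 mA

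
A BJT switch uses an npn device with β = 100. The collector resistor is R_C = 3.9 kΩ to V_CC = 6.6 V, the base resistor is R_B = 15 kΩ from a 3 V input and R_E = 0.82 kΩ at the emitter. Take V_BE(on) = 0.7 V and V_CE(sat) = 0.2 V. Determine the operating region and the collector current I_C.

saturation; I_C ≈ 1.3 mA

Assume active: I_B = (3 − 0.7)/(15 + 101×0.82) = 0.0235 mA, I_C = β·I_B = 2.35 mA.
Then V_CE = 6.6 − 2.35×3.9 − 2.37×0.82 = -4.52 V < 0.2 V — the active assumption fails.
Re-solve with V_CE = 0.2 V. KCL at the emitter: V_E/R_E = (V_BB−0.7−V_E)/R_B + (V_CC−0.2−V_E)/R_C, giving V_E = 1.16 V.
I_C = (V_CC − 0.2 − V_E)/R_C = (6.4 − 1.16)/3.9 = 1.34 mA.
Check: I_B = (2.3 − 1.16)/15 = 0.0758 mA, and β·I_B = 7.58 mA > I_C, confirming saturation.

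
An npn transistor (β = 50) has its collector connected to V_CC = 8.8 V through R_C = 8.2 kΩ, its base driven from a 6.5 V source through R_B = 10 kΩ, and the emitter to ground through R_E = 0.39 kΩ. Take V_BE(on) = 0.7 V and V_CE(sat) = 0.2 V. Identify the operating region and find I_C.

Assume active: I_B = (6.5 − 0.7)/(10 + 51×0.39) = 0.194 mA, I_C = β·I_B = 9.7 mA.
Then V_CE = 8.8 − 9.7×8.2 − 9.9×0.39 = -74.6 V < 0.2 V — the active assumption fails.
Re-solve with V_CE = 0.2 V. KCL at the emitter: V_E/R_E = (V_BB−0.7−V_E)/R_B + (V_CC−0.2−V_E)/R_C, giving V_E = 0.585 V.
I_C = (V_CC − 0.2 − V_E)/R_C = (8.6 − 0.585)/8.2 = 0.977 mA.
Check: I_B = (5.8 − 0.585)/10 = 0.522 mA, and β·I_B = 26.1 mA > I_C, confirming saturation.

saturation; I_C ≈ 0.98 mA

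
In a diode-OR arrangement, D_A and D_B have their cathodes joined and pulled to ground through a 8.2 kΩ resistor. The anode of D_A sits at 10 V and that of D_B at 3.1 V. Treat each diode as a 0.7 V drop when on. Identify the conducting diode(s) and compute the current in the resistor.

Assume both conduct. Then node N would need to be at both 10−0.7 = 9.3 V and 3.1−0.7 = 2.4 V, which is impossible.
Assume only D_A conducts: V_N = 10 − 0.7 = 9.3 V, so I_R = 9.3/8.2 = 1.13 mA.
Check D_B: its anode-to-cathode voltage is 3.1 − 9.3 = -6.2 V < 0.7 V, so it is off. The assumption is consistent.

Only D_A conducts; I_R ≈ 1.1 mA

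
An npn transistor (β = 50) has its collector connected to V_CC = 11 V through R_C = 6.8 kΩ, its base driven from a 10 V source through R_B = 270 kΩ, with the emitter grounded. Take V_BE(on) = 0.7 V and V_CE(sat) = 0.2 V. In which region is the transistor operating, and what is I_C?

saturation; I_C ≈ 1.6 mA

Assume active: I_B = (10 − 0.7)/270 = 0.0344 mA, giving I_C = β·I_B = 1.72 mA.
But then V_CE = 11 − 1.72×6.8 = -0.711 V < V_CE(sat) = 0.2 V — impossible in the active region.
So the transistor is saturated. With V_CE = 0.2 V, I_C = (V_CC − 0.2)/R_C = 10.8/6.8 = 1.59 mA.
Check: β·I_B = 1.72 mA > I_C = 1.59 mA, confirming saturation.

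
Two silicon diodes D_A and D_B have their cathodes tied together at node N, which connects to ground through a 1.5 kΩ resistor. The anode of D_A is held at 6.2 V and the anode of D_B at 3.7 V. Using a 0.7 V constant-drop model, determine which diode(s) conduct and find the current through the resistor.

Only D_A conducts; I_R ≈ 3.7 mA

Assume both conduct. Then node N would need to be at both 6.2−0.7 = 5.5 V and 3.7−0.7 = 3 V, which is impossible.
Assume only D_A conducts: V_N = 6.2 − 0.7 = 5.5 V, so I_R = 5.5/1.5 = 3.67 mA.
Check D_B: its anode-to-cathode voltage is 3.7 − 5.5 = -1.8 V < 0.7 V, so it is off. The assumption is consistent.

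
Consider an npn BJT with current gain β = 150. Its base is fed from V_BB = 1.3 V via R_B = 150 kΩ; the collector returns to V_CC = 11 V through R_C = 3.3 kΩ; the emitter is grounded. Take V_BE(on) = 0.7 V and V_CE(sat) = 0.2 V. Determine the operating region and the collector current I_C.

active; I_C ≈ 0.6 mA

Assume active. Base-emitter loop: I_B = (V_BB − V_BE)/R_B = (1.3 − 0.7)/150 = 0.004 mA.
I_C = β·I_B = 150×0.004 = 0.6 mA.
V_CE = V_CC − I_C·R_C = 11 − 0.6×3.3 = 9.02 V > V_CE(sat), so the active-region assumption holds.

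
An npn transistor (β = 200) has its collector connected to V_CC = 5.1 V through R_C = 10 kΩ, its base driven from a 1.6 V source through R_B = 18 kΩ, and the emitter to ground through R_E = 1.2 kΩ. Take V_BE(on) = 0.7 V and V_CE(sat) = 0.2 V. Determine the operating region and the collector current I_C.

Assume active: I_B = (1.6 − 0.7)/(18 + 201×1.2) = 0.00347 mA, I_C = β·I_B = 0.694 mA.
Then V_CE = 5.1 − 0.694×10 − 0.698×1.2 = -2.68 V < 0.2 V — the active assumption fails.
Re-solve with V_CE = 0.2 V. KCL at the emitter: V_E/R_E = (V_BB−0.7−V_E)/R_B + (V_CC−0.2−V_E)/R_C, giving V_E = 0.546 V.
I_C = (V_CC − 0.2 − V_E)/R_C = (4.9 − 0.546)/10 = 0.435 mA.
Check: I_B = (0.9 − 0.546)/18 = 0.0197 mA, and β·I_B = 3.93 mA > I_C, confirming saturation.

saturation; I_C ≈ 0.44 mA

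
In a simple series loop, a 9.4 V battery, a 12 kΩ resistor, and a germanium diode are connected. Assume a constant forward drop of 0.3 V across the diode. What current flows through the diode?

KVL around the loop: 9.4 = V_D + I·R = 0.3 + I × 12 kΩ.
So I = (9.4 − 0.3) / 12 kΩ = 9.1 / 12 = 0.758 mA.

I ≈ 0.76 mA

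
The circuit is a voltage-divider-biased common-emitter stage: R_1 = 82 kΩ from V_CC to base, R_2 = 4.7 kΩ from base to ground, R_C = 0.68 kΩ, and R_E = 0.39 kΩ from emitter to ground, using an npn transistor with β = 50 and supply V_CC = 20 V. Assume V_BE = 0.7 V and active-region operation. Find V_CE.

V_CE ≈ 19 V

Thevenize the base divider: V_Th = V_CC·R_2/(R_1+R_2) = 20×4.7/86.7 = 1.08 V, R_Th = R_1‖R_2 = 4.45 kΩ.
Base-emitter loop: V_Th = I_B·R_Th + V_BE + (β+1)I_B·R_E, so I_B = (1.08 − 0.7) / (4.45 + 51×0.39) = 0.0158 mA.
I_C = β·I_B = 50×0.0158 = 0.789 mA, and I_E = (β+1)I_B = 0.805 mA.
V_CE = V_CC − I_C·R_C − I_E·R_E = 20 − 0.789×0.68 − 0.805×0.39 = 19.1 V.
V_CE = 19.1 V > 0.2 V confirms active-region operation.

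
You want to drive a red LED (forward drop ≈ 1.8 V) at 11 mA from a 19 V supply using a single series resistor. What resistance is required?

R ≈ 1.6 kΩ

The resistor drops V_S − V_D = 19 − 1.8 = 17.2 V at 11 mA.
R = 17.2 V / 11 mA = 1.56 kΩ.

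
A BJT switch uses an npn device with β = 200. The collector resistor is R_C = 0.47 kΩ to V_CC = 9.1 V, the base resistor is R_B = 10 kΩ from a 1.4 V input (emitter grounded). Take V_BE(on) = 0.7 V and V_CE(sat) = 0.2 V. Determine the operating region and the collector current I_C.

Assume active. Base-emitter loop: I_B = (V_BB − V_BE)/R_B = (1.4 − 0.7)/10 = 0.07 mA.
I_C = β·I_B = 200×0.07 = 14 mA.
V_CE = V_CC − I_C·R_C = 9.1 − 14×0.47 = 2.52 V > V_CE(sat), so the active-region assumption holds.

active; I_C ≈ 14 mA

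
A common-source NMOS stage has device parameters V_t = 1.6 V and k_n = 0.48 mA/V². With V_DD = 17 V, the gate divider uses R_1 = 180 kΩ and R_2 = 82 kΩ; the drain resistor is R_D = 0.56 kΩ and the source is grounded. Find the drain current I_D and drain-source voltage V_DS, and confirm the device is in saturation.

I_D ≈ 3.3 mA, V_DS ≈ 15 V

V_G = V_DD·R_2/(R_1+R_2) = 17×82/262 = 5.32 V. With the source grounded, V_GS = V_G = 5.32 V.
Assume saturation: I_D = (k_n/2)(V_GS − V_t)² = (0.48/2)×(5.32 − 1.6)² = 0.24×3.72² = 3.32 mA.
V_DS = V_DD − I_D·R_D = 17 − 3.32×0.56 = 15.1 V.
Saturation requires V_DS ≥ V_GS − V_t = 3.72 V; 15.1 ≥ 3.72 ✓.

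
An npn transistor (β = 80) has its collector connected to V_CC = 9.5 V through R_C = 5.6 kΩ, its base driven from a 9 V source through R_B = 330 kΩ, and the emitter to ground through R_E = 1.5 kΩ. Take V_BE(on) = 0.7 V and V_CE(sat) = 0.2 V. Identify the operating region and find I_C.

Assume active: I_B = (9 − 0.7)/(330 + 81×1.5) = 0.0184 mA, I_C = β·I_B = 1.47 mA.
Then V_CE = 9.5 − 1.47×5.6 − 1.49×1.5 = -0.969 V < 0.2 V — the active assumption fails.
Re-solve with V_CE = 0.2 V. KCL at the emitter: V_E/R_E = (V_BB−0.7−V_E)/R_B + (V_CC−0.2−V_E)/R_C, giving V_E = 1.99 V.
I_C = (V_CC − 0.2 − V_E)/R_C = (9.3 − 1.99)/5.6 = 1.31 mA.
Check: I_B = (8.3 − 1.99)/330 = 0.0191 mA, and β·I_B = 1.53 mA > I_C, confirming saturation.

saturation; I_C ≈ 1.3 mA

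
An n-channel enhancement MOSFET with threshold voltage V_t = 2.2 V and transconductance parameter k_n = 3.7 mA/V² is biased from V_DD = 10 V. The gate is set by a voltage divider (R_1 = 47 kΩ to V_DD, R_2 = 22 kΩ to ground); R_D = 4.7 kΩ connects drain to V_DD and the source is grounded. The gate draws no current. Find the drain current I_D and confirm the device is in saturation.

I_D ≈ 1.8 mA

V_G = V_DD·R_2/(R_1+R_2) = 10×22/69 = 3.19 V. With the source grounded, V_GS = V_G = 3.19 V.
Assume saturation: I_D = (k_n/2)(V_GS − V_t)² = (3.7/2)×(3.19 − 2.2)² = 1.85×0.988² = 1.81 mA.
V_DS = V_DD − I_D·R_D = 10 − 1.81×4.7 = 1.51 V.
Saturation requires V_DS ≥ V_GS − V_t = 0.988 V; 1.51 ≥ 0.988 ✓.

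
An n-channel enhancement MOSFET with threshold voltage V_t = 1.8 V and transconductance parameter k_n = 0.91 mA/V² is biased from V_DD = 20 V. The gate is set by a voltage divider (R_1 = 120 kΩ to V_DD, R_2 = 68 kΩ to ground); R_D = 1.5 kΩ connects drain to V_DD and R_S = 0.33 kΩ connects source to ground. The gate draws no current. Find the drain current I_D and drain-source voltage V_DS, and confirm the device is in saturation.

I_D ≈ 5.7 mA, V_DS ≈ 9.5 V

V_G = V_DD·R_2/(R_1+R_2) = 20×68/188 = 7.23 V.
Assume saturation: I_D = (k_n/2)(V_GS − V_t)² with V_GS = V_G − I_D·R_S = 7.23 − 0.33·I_D.
Substituting gives 0.0495·I_D² − 2.63·I_D + 13.4 = 0, with roots I_D = 5.72 or 47.4 mA.
The root I_D = 47.4 mA gives V_GS = -8.41 V ≤ V_t, so take I_D = 5.72 mA.
Then V_GS = 5.35 V and V_DS = V_DD − I_D(R_D+R_S) = 20 − 5.72×1.83 = 9.53 V.
Saturation requires V_DS ≥ V_GS − V_t = 3.55 V; 9.53 ≥ 3.55 ✓.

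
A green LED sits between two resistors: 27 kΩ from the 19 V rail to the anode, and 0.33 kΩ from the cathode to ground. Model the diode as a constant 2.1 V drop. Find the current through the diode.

I ≈ 0.62 mA

The two resistors are in series with the diode, so KVL gives 19 = I·27 + 2.1 + I·0.33.
I = (19 − 2.1) / (27 + 0.33) kΩ = 16.9 / 27.3 = 0.618 mA.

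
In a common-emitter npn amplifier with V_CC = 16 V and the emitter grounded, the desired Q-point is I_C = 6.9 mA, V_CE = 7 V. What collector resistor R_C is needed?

R_C ≈ 1.3 kΩ

Collector loop: V_CC = I_C·R_C + V_CE.
R_C = (V_CC − V_CE)/I_C = (16 − 7)/6.9 = 1.3 kΩ.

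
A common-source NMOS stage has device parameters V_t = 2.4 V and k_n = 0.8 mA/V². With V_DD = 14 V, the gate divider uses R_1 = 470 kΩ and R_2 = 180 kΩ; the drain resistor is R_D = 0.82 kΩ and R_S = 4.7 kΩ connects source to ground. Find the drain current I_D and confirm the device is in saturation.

V_G = V_DD·R_2/(R_1+R_2) = 14×180/650 = 3.88 V.
Assume saturation: I_D = (k_n/2)(V_GS − V_t)² with V_GS = V_G − I_D·R_S = 3.88 − 4.7·I_D.
Substituting gives 8.84·I_D² − 6.55·I_D + 0.873 = 0, with roots I_D = 0.174 or 0.568 mA.
The root I_D = 0.568 mA gives V_GS = 1.21 V ≤ V_t, so take I_D = 0.174 mA.
Then V_GS = 3.06 V and V_DS = V_DD − I_D(R_D+R_S) = 14 − 0.174×5.52 = 13 V.
Saturation requires V_DS ≥ V_GS − V_t = 0.659 V; 13 ≥ 0.659 ✓.

I_D ≈ 0.17 mA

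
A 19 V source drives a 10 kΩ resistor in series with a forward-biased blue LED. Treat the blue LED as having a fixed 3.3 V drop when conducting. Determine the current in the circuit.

I ≈ 1.6 mA

KVL around the loop: 19 = V_D + I·R = 3.3 + I × 10 kΩ.
So I = (19 − 3.3) / 10 kΩ = 15.7 / 10 = 1.57 mA.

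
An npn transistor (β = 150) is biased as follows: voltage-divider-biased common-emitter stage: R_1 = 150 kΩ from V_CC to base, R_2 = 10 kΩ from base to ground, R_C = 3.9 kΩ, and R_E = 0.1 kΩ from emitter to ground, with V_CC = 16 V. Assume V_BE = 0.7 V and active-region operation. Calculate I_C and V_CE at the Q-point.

I_C ≈ 1.8 mA, V_CE ≈ 8.6 V

Thevenize the base divider: V_Th = V_CC·R_2/(R_1+R_2) = 16×10/160 = 1 V, R_Th = R_1‖R_2 = 9.38 kΩ.
Base-emitter loop: V_Th = I_B·R_Th + V_BE + (β+1)I_B·R_E, so I_B = (1 − 0.7) / (9.38 + 151×0.1) = 0.0123 mA.
I_C = β·I_B = 150×0.0123 = 1.84 mA, and I_E = (β+1)I_B = 1.85 mA.
V_CE = V_CC − I_C·R_C − I_E·R_E = 16 − 1.84×3.9 − 1.85×0.1 = 8.64 V.
V_CE = 8.64 V > 0.2 V confirms active-region operation.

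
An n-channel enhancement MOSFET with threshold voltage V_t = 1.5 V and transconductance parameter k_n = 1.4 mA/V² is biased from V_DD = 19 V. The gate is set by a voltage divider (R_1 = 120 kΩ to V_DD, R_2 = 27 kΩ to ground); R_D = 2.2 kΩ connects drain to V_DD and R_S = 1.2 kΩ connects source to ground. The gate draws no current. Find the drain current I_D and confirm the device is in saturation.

I_D ≈ 0.78 mA

V_G = V_DD·R_2/(R_1+R_2) = 19×27/147 = 3.49 V.
Assume saturation: I_D = (k_n/2)(V_GS − V_t)² with V_GS = V_G − I_D·R_S = 3.49 − 1.2·I_D.
Substituting gives 1.01·I_D² − 4.34·I_D + 2.77 = 0, with roots I_D = 0.779 or 3.53 mA.
The root I_D = 3.53 mA gives V_GS = -0.745 V ≤ V_t, so take I_D = 0.779 mA.
Then V_GS = 2.55 V and V_DS = V_DD − I_D(R_D+R_S) = 19 − 0.779×3.4 = 16.4 V.
Saturation requires V_DS ≥ V_GS − V_t = 1.05 V; 16.4 ≥ 1.05 ✓.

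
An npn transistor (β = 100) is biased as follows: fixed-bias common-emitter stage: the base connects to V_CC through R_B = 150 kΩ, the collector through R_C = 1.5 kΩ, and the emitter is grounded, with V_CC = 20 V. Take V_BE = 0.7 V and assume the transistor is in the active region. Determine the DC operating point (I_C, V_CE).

I_C ≈ 13 mA, V_CE ≈ 0.7 V

Base loop: V_CC = I_B·R_B + V_BE, so I_B = (20 − 0.7)/150 kΩ = 0.129 mA.
In the active region I_C = β·I_B = 100 × 0.129 = 12.9 mA.
Collector loop: V_CE = V_CC − I_C·R_C = 20 − 12.9×1.5 = 0.7 V.
Since V_CE = 0.7 V > V_CE(sat) ≈ 0.2 V, the transistor is in the active region as assumed.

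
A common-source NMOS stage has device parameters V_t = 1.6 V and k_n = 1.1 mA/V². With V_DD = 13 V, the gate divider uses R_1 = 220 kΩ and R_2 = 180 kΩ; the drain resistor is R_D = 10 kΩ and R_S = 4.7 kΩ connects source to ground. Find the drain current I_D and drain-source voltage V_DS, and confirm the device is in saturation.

V_G = V_DD·R_2/(R_1+R_2) = 13×180/400 = 5.85 V.
Assume saturation: I_D = (k_n/2)(V_GS − V_t)² with V_GS = V_G − I_D·R_S = 5.85 − 4.7·I_D.
Substituting gives 12.1·I_D² − 23·I_D + 9.93 = 0, with roots I_D = 0.67 or 1.22 mA.
The root I_D = 1.22 mA gives V_GS = 0.11 V ≤ V_t, so take I_D = 0.67 mA.
Then V_GS = 2.7 V and V_DS = V_DD − I_D(R_D+R_S) = 13 − 0.67×14.7 = 3.16 V.
Saturation requires V_DS ≥ V_GS − V_t = 1.1 V; 3.16 ≥ 1.1 ✓.

I_D ≈ 0.67 mA, V_DS ≈ 3.2 V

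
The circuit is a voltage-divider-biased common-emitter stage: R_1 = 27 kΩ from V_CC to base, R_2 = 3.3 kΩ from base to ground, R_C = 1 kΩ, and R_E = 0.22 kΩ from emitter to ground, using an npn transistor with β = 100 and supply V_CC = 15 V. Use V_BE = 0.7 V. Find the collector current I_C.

I_C ≈ 3.7 mA

Thevenize the base divider: V_Th = V_CC·R_2/(R_1+R_2) = 15×3.3/30.3 = 1.63 V, R_Th = R_1‖R_2 = 2.94 kΩ.
Base-emitter loop: V_Th = I_B·R_Th + V_BE + (β+1)I_B·R_E, so I_B = (1.63 − 0.7) / (2.94 + 101×0.22) = 0.0371 mA.
I_C = β·I_B = 100×0.0371 = 3.71 mA, and I_E = (β+1)I_B = 3.75 mA.
V_CE = V_CC − I_C·R_C − I_E·R_E = 15 − 3.71×1 − 3.75×0.22 = 10.5 V.
V_CE = 10.5 V > 0.2 V confirms active-region operation.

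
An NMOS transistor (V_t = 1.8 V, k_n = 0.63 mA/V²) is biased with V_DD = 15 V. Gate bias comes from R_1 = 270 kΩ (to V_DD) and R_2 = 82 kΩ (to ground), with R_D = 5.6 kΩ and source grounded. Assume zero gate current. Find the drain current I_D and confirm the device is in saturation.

I_D ≈ 0.9 mA

V_G = V_DD·R_2/(R_1+R_2) = 15×82/352 = 3.49 V. With the source grounded, V_GS = V_G = 3.49 V.
Assume saturation: I_D = (k_n/2)(V_GS − V_t)² = (0.63/2)×(3.49 − 1.8)² = 0.315×1.69² = 0.904 mA.
V_DS = V_DD − I_D·R_D = 15 − 0.904×5.6 = 9.94 V.
Saturation requires V_DS ≥ V_GS − V_t = 1.69 V; 9.94 ≥ 1.69 ✓.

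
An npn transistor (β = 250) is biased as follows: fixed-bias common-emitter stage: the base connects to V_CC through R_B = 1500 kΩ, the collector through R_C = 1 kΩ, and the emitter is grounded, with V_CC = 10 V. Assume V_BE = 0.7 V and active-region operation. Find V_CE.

Base loop: V_CC = I_B·R_B + V_BE, so I_B = (10 − 0.7)/1500 kΩ = 0.0062 mA.
In the active region I_C = β·I_B = 250 × 0.0062 = 1.55 mA.
Collector loop: V_CE = V_CC − I_C·R_C = 10 − 1.55×1 = 8.45 V.
Since V_CE = 8.45 V > V_CE(sat) ≈ 0.2 V, the transistor is in the active region as assumed.

V_CE ≈ 8.4 V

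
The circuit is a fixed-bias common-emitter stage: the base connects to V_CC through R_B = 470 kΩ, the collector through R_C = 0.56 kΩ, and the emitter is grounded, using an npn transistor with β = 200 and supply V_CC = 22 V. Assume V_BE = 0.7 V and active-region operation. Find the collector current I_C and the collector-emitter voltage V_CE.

I_C ≈ 9.1 mA, V_CE ≈ 17 V

Base loop: V_CC = I_B·R_B + V_BE, so I_B = (22 − 0.7)/470 kΩ = 0.0453 mA.
In the active region I_C = β·I_B = 200 × 0.0453 = 9.06 mA.
Collector loop: V_CE = V_CC − I_C·R_C = 22 − 9.06×0.56 = 16.9 V.
Since V_CE = 16.9 V > V_CE(sat) ≈ 0.2 V, the transistor is in the active region as assumed.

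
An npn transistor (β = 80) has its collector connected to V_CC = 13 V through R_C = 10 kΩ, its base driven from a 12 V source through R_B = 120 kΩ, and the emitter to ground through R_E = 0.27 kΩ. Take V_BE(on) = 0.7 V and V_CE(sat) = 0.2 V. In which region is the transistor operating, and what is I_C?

saturation; I_C ≈ 1.2 mA

Assume active: I_B = (12 − 0.7)/(120 + 81×0.27) = 0.0797 mA, I_C = β·I_B = 6.37 mA.
Then V_CE = 13 − 6.37×10 − 6.45×0.27 = -52.5 V < 0.2 V — the active assumption fails.
Re-solve with V_CE = 0.2 V. KCL at the emitter: V_E/R_E = (V_BB−0.7−V_E)/R_B + (V_CC−0.2−V_E)/R_C, giving V_E = 0.36 V.
I_C = (V_CC − 0.2 − V_E)/R_C = (12.8 − 0.36)/10 = 1.24 mA.
Check: I_B = (11.3 − 0.36)/120 = 0.0912 mA, and β·I_B = 7.29 mA > I_C, confirming saturation.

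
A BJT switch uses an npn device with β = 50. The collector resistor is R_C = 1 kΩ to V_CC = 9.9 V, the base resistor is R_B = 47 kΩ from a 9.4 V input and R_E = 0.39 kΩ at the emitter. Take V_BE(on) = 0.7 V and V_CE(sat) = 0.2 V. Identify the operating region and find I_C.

Assume active. Base-emitter loop: I_B = (V_BB − V_BE)/(R_B + (β+1)R_E) = (9.4 − 0.7)/(47 + 51×0.39) = 0.13 mA.
I_C = β·I_B = 50×0.13 = 6.5 mA.
V_CE = V_CC − I_C·R_C − I_E·R_E = 9.9 − 6.5×1 − 6.63×0.39 = 0.81 V > V_CE(sat), so the active-region assumption holds.

active; I_C ≈ 6.5 mA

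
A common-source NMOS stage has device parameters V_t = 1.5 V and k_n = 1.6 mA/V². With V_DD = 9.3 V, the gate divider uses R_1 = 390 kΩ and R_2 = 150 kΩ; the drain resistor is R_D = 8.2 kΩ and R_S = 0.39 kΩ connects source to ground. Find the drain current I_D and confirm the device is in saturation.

I_D ≈ 0.59 mA

V_G = V_DD·R_2/(R_1+R_2) = 9.3×150/540 = 2.58 V.
Assume saturation: I_D = (k_n/2)(V_GS − V_t)² with V_GS = V_G − I_D·R_S = 2.58 − 0.39·I_D.
Substituting gives 0.122·I_D² − 1.68·I_D + 0.939 = 0, with roots I_D = 0.585 or 13.2 mA.
The root I_D = 13.2 mA gives V_GS = -2.56 V ≤ V_t, so take I_D = 0.585 mA.
Then V_GS = 2.36 V and V_DS = V_DD − I_D(R_D+R_S) = 9.3 − 0.585×8.59 = 4.27 V.
Saturation requires V_DS ≥ V_GS − V_t = 0.855 V; 4.27 ≥ 0.855 ✓.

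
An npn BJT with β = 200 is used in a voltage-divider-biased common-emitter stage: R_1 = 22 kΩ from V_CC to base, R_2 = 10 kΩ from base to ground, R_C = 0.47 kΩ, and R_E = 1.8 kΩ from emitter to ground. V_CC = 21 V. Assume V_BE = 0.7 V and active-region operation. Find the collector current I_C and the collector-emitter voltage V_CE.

I_C ≈ 3.2 mA, V_CE ≈ 14 V

Thevenize the base divider: V_Th = V_CC·R_2/(R_1+R_2) = 21×10/32 = 6.56 V, R_Th = R_1‖R_2 = 6.88 kΩ.
Base-emitter loop: V_Th = I_B·R_Th + V_BE + (β+1)I_B·R_E, so I_B = (6.56 − 0.7) / (6.88 + 201×1.8) = 0.0159 mA.
I_C = β·I_B = 200×0.0159 = 3.18 mA, and I_E = (β+1)I_B = 3.2 mA.
V_CE = V_CC − I_C·R_C − I_E·R_E = 21 − 3.18×0.47 − 3.2×1.8 = 13.8 V.
V_CE = 13.8 V > 0.2 V confirms active-region operation.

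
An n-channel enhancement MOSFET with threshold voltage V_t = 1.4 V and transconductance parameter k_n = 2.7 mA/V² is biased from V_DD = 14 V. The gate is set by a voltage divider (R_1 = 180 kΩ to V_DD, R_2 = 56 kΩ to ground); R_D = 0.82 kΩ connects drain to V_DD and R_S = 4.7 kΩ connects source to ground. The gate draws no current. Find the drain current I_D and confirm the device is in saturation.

V_G = V_DD·R_2/(R_1+R_2) = 14×56/236 = 3.32 V.
Assume saturation: I_D = (k_n/2)(V_GS − V_t)² with V_GS = V_G − I_D·R_S = 3.32 − 4.7·I_D.
Substituting gives 29.8·I_D² − 25.4·I_D + 4.99 = 0, with roots I_D = 0.307 or 0.544 mA.
The root I_D = 0.544 mA gives V_GS = 0.765 V ≤ V_t, so take I_D = 0.307 mA.
Then V_GS = 1.88 V and V_DS = V_DD − I_D(R_D+R_S) = 14 − 0.307×5.52 = 12.3 V.
Saturation requires V_DS ≥ V_GS − V_t = 0.477 V; 12.3 ≥ 0.477 ✓.

I_D ≈ 0.31 mA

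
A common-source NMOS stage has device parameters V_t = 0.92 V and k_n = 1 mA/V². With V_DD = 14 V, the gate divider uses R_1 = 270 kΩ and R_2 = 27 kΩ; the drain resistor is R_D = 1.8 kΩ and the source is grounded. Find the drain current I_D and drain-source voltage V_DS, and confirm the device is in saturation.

I_D ≈ 0.062 mA, V_DS ≈ 14 V

V_G = V_DD·R_2/(R_1+R_2) = 14×27/297 = 1.27 V. With the source grounded, V_GS = V_G = 1.27 V.
Assume saturation: I_D = (k_n/2)(V_GS − V_t)² = (1/2)×(1.27 − 0.92)² = 0.5×0.353² = 0.0622 mA.
V_DS = V_DD − I_D·R_D = 14 − 0.0622×1.8 = 13.9 V.
Saturation requires V_DS ≥ V_GS − V_t = 0.353 V; 13.9 ≥ 0.353 ✓.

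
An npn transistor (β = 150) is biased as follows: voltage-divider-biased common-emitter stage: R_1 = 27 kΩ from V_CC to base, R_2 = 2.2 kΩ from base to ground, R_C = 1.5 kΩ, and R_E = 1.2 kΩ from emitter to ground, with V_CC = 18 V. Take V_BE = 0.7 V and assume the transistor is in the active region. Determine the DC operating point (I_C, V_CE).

Thevenize the base divider: V_Th = V_CC·R_2/(R_1+R_2) = 18×2.2/29.2 = 1.36 V, R_Th = R_1‖R_2 = 2.03 kΩ.
Base-emitter loop: V_Th = I_B·R_Th + V_BE + (β+1)I_B·R_E, so I_B = (1.36 − 0.7) / (2.03 + 151×1.2) = 0.00358 mA.
I_C = β·I_B = 150×0.00358 = 0.537 mA, and I_E = (β+1)I_B = 0.541 mA.
V_CE = V_CC − I_C·R_C − I_E·R_E = 18 − 0.537×1.5 − 0.541×1.2 = 16.5 V.
V_CE = 16.5 V > 0.2 V confirms active-region operation.

I_C ≈ 0.54 mA, V_CE ≈ 17 V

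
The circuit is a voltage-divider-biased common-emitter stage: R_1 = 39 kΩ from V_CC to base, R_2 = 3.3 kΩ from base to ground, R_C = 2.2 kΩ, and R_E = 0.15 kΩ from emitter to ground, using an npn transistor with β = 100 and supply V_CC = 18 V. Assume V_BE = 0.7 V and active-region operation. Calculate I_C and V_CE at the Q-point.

I_C ≈ 3.9 mA, V_CE ≈ 8.9 V

Thevenize the base divider: V_Th = V_CC·R_2/(R_1+R_2) = 18×3.3/42.3 = 1.4 V, R_Th = R_1‖R_2 = 3.04 kΩ.
Base-emitter loop: V_Th = I_B·R_Th + V_BE + (β+1)I_B·R_E, so I_B = (1.4 − 0.7) / (3.04 + 101×0.15) = 0.0387 mA.
I_C = β·I_B = 100×0.0387 = 3.87 mA, and I_E = (β+1)I_B = 3.91 mA.
V_CE = V_CC − I_C·R_C − I_E·R_E = 18 − 3.87×2.2 − 3.91×0.15 = 8.9 V.
V_CE = 8.9 V > 0.2 V confirms active-region operation.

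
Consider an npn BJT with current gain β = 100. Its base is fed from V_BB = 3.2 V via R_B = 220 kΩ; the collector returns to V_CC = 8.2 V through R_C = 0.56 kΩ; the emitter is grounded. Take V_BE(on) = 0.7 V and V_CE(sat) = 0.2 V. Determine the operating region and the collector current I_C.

Assume active. Base-emitter loop: I_B = (V_BB − V_BE)/R_B = (3.2 − 0.7)/220 = 0.0114 mA.
I_C = β·I_B = 100×0.0114 = 1.14 mA.
V_CE = V_CC − I_C·R_C = 8.2 − 1.14×0.56 = 7.56 V > V_CE(sat), so the active-region assumption holds.

active; I_C ≈ 1.1 mA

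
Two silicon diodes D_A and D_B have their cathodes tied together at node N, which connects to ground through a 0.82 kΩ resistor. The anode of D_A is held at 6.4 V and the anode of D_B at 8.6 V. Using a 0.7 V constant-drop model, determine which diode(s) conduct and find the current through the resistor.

Assume both conduct. Then node N would need to be at both 6.4−0.7 = 5.7 V and 8.6−0.7 = 7.9 V, which is impossible.
Assume only D_B conducts: V_N = 8.6 − 0.7 = 7.9 V, so I_R = 7.9/0.82 = 9.63 mA.
Check D_A: its anode-to-cathode voltage is 6.4 − 7.9 = -1.5 V < 0.7 V, so it is off. The assumption is consistent.

Only D_B conducts; I_R ≈ 9.6 mA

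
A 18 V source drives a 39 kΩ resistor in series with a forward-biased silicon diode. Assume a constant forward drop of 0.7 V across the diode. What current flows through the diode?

KVL around the loop: 18 = V_D + I·R = 0.7 + I × 39 kΩ.
So I = (18 − 0.7) / 39 kΩ = 17.3 / 39 = 0.444 mA.

I ≈ 0.44 mA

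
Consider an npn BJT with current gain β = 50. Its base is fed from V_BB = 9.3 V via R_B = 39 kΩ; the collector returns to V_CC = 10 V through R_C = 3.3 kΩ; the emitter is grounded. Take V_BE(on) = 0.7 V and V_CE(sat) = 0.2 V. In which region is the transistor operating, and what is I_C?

Assume active: I_B = (9.3 − 0.7)/39 = 0.221 mA, giving I_C = β·I_B = 11 mA.
But then V_CE = 10 − 11×3.3 = -26.4 V < V_CE(sat) = 0.2 V — impossible in the active region.
So the transistor is saturated. With V_CE = 0.2 V, I_C = (V_CC − 0.2)/R_C = 9.8/3.3 = 2.97 mA.
Check: β·I_B = 11 mA > I_C = 2.97 mA, confirming saturation.

saturation; I_C ≈ 3 mA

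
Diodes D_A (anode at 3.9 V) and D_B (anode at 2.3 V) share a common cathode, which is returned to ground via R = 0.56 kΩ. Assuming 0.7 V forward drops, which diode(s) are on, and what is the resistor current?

Only D_A conducts; I_R ≈ 5.7 mA

Assume both conduct. Then node N would need to be at both 3.9−0.7 = 3.2 V and 2.3−0.7 = 1.6 V, which is impossible.
Assume only D_A conducts: V_N = 3.9 − 0.7 = 3.2 V, so I_R = 3.2/0.56 = 5.71 mA.
Check D_B: its anode-to-cathode voltage is 2.3 − 3.2 = -0.9 V < 0.7 V, so it is off. The assumption is consistent.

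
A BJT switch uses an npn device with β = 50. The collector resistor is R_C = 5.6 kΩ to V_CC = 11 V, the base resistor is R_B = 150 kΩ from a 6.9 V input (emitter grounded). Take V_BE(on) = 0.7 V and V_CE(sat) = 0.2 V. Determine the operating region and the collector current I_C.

Assume active: I_B = (6.9 − 0.7)/150 = 0.0413 mA, giving I_C = β·I_B = 2.07 mA.
But then V_CE = 11 − 2.07×5.6 = -0.573 V < V_CE(sat) = 0.2 V — impossible in the active region.
So the transistor is saturated. With V_CE = 0.2 V, I_C = (V_CC − 0.2)/R_C = 10.8/5.6 = 1.93 mA.
Check: β·I_B = 2.07 mA > I_C = 1.93 mA, confirming saturation.

saturation; I_C ≈ 1.9 mA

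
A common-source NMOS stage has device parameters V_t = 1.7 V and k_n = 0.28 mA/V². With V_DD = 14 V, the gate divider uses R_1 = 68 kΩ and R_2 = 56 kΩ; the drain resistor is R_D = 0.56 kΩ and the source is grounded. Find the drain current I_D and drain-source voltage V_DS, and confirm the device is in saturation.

I_D ≈ 3 mA, V_DS ≈ 12 V

V_G = V_DD·R_2/(R_1+R_2) = 14×56/124 = 6.32 V. With the source grounded, V_GS = V_G = 6.32 V.
Assume saturation: I_D = (k_n/2)(V_GS − V_t)² = (0.28/2)×(6.32 − 1.7)² = 0.14×4.62² = 2.99 mA.
V_DS = V_DD − I_D·R_D = 14 − 2.99×0.56 = 12.3 V.
Saturation requires V_DS ≥ V_GS − V_t = 4.62 V; 12.3 ≥ 4.62 ✓.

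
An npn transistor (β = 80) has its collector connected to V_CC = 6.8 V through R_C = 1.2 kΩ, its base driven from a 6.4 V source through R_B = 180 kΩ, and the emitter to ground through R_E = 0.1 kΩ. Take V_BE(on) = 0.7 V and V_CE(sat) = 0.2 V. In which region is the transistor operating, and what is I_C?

active; I_C ≈ 2.4 mA

Assume active. Base-emitter loop: I_B = (V_BB − V_BE)/(R_B + (β+1)R_E) = (6.4 − 0.7)/(180 + 81×0.1) = 0.0303 mA.
I_C = β·I_B = 80×0.0303 = 2.42 mA.
V_CE = V_CC − I_C·R_C − I_E·R_E = 6.8 − 2.42×1.2 − 2.45×0.1 = 3.65 V > V_CE(sat), so the active-region assumption holds.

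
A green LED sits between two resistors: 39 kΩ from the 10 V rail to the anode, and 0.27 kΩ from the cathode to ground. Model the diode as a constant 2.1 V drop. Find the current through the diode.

I ≈ 0.2 mA

The two resistors are in series with the diode, so KVL gives 10 = I·39 + 2.1 + I·0.27.
I = (10 − 2.1) / (39 + 0.27) kΩ = 7.9 / 39.3 = 0.201 mA.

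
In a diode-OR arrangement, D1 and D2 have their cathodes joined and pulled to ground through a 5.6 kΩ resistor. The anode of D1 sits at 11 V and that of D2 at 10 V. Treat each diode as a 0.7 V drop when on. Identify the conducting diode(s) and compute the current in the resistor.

Only D1 conducts; I_R ≈ 1.8 mA

Assume both conduct. Then node N would need to be at both 11−0.7 = 10.3 V and 10−0.7 = 9.3 V, which is impossible.
Assume only D1 conducts: V_N = 11 − 0.7 = 10.3 V, so I_R = 10.3/5.6 = 1.84 mA.
Check D2: its anode-to-cathode voltage is 10 − 10.3 = -0.3 V < 0.7 V, so it is off. The assumption is consistent.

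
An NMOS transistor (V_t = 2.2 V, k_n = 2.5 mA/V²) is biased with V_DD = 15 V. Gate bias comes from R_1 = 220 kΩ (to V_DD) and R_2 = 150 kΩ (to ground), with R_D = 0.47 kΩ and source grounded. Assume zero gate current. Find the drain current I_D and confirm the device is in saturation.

I_D ≈ 19 mA

V_G = V_DD·R_2/(R_1+R_2) = 15×150/370 = 6.08 V. With the source grounded, V_GS = V_G = 6.08 V.
Assume saturation: I_D = (k_n/2)(V_GS − V_t)² = (2.5/2)×(6.08 − 2.2)² = 1.25×3.88² = 18.8 mA.
V_DS = V_DD − I_D·R_D = 15 − 18.8×0.47 = 6.15 V.
Saturation requires V_DS ≥ V_GS − V_t = 3.88 V; 6.15 ≥ 3.88 ✓.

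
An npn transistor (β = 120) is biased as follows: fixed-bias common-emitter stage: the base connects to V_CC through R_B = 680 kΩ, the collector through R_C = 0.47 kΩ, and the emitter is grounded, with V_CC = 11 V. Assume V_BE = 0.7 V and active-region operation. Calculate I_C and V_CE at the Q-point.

I_C ≈ 1.8 mA, V_CE ≈ 10 V

Base loop: V_CC = I_B·R_B + V_BE, so I_B = (11 − 0.7)/680 kΩ = 0.0151 mA.
In the active region I_C = β·I_B = 120 × 0.0151 = 1.82 mA.
Collector loop: V_CE = V_CC − I_C·R_C = 11 − 1.82×0.47 = 10.1 V.
Since V_CE = 10.1 V > V_CE(sat) ≈ 0.2 V, the transistor is in the active region as assumed.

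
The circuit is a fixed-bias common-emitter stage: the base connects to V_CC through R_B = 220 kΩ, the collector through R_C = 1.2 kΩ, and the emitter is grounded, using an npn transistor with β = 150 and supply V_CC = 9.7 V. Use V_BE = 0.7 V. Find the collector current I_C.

I_C ≈ 6.1 mA

Base loop: V_CC = I_B·R_B + V_BE, so I_B = (9.7 − 0.7)/220 kΩ = 0.0409 mA.
In the active region I_C = β·I_B = 150 × 0.0409 = 6.14 mA.
Collector loop: V_CE = V_CC − I_C·R_C = 9.7 − 6.14×1.2 = 2.34 V.
Since V_CE = 2.34 V > V_CE(sat) ≈ 0.2 V, the transistor is in the active region as assumed.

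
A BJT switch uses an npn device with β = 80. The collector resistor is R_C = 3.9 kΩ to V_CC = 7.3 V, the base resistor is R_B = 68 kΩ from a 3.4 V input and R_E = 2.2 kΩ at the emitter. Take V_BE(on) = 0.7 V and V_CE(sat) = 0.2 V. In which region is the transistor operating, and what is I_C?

Assume active. Base-emitter loop: I_B = (V_BB − V_BE)/(R_B + (β+1)R_E) = (3.4 − 0.7)/(68 + 81×2.2) = 0.011 mA.
I_C = β·I_B = 80×0.011 = 0.877 mA.
V_CE = V_CC − I_C·R_C − I_E·R_E = 7.3 − 0.877×3.9 − 0.888×2.2 = 1.92 V > V_CE(sat), so the active-region assumption holds.

active; I_C ≈ 0.88 mA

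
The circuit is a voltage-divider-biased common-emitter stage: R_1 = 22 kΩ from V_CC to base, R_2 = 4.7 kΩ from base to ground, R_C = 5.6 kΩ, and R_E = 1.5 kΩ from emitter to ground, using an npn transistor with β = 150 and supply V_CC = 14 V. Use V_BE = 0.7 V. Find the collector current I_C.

I_C ≈ 1.1 mA

Thevenize the base divider: V_Th = V_CC·R_2/(R_1+R_2) = 14×4.7/26.7 = 2.46 V, R_Th = R_1‖R_2 = 3.87 kΩ.
Base-emitter loop: V_Th = I_B·R_Th + V_BE + (β+1)I_B·R_E, so I_B = (2.46 − 0.7) / (3.87 + 151×1.5) = 0.00766 mA.
I_C = β·I_B = 150×0.00766 = 1.15 mA, and I_E = (β+1)I_B = 1.16 mA.
V_CE = V_CC − I_C·R_C − I_E·R_E = 14 − 1.15×5.6 − 1.16×1.5 = 5.83 V.
V_CE = 5.83 V > 0.2 V confirms active-region operation.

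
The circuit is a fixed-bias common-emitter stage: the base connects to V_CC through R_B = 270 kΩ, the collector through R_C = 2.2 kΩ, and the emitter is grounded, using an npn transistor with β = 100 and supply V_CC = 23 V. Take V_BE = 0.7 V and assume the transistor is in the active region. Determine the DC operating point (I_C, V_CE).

I_C ≈ 8.3 mA, V_CE ≈ 4.8 V

Base loop: V_CC = I_B·R_B + V_BE, so I_B = (23 − 0.7)/270 kΩ = 0.0826 mA.
In the active region I_C = β·I_B = 100 × 0.0826 = 8.26 mA.
Collector loop: V_CE = V_CC − I_C·R_C = 23 − 8.26×2.2 = 4.83 V.
Since V_CE = 4.83 V > V_CE(sat) ≈ 0.2 V, the transistor is in the active region as assumed.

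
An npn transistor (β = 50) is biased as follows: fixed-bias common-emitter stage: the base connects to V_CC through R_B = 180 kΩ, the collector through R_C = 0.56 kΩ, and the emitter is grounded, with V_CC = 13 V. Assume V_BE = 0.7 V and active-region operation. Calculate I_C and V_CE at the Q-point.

I_C ≈ 3.4 mA, V_CE ≈ 11 V

Base loop: V_CC = I_B·R_B + V_BE, so I_B = (13 − 0.7)/180 kΩ = 0.0683 mA.
In the active region I_C = β·I_B = 50 × 0.0683 = 3.42 mA.
Collector loop: V_CE = V_CC − I_C·R_C = 13 − 3.42×0.56 = 11.1 V.
Since V_CE = 11.1 V > V_CE(sat) ≈ 0.2 V, the transistor is in the active region as assumed.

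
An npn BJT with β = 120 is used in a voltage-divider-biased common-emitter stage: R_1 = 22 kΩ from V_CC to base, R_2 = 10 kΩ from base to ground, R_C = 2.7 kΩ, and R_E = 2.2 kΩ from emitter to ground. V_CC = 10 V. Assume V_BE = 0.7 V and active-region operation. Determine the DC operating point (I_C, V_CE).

Thevenize the base divider: V_Th = V_CC·R_2/(R_1+R_2) = 10×10/32 = 3.12 V, R_Th = R_1‖R_2 = 6.88 kΩ.
Base-emitter loop: V_Th = I_B·R_Th + V_BE + (β+1)I_B·R_E, so I_B = (3.12 − 0.7) / (6.88 + 121×2.2) = 0.00888 mA.
I_C = β·I_B = 120×0.00888 = 1.07 mA, and I_E = (β+1)I_B = 1.07 mA.
V_CE = V_CC − I_C·R_C − I_E·R_E = 10 − 1.07×2.7 − 1.07×2.2 = 4.76 V.
V_CE = 4.76 V > 0.2 V confirms active-region operation.

I_C ≈ 1.1 mA, V_CE ≈ 4.8 V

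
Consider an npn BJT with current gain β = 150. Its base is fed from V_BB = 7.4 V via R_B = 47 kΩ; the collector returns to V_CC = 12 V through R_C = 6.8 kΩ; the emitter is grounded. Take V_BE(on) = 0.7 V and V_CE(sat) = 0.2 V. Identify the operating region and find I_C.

saturation; I_C ≈ 1.7 mA

Assume active: I_B = (7.4 − 0.7)/47 = 0.143 mA, giving I_C = β·I_B = 21.4 mA.
But then V_CE = 12 − 21.4×6.8 = -133 V < V_CE(sat) = 0.2 V — impossible in the active region.
So the transistor is saturated. With V_CE = 0.2 V, I_C = (V_CC − 0.2)/R_C = 11.8/6.8 = 1.74 mA.
Check: β·I_B = 21.4 mA > I_C = 1.74 mA, confirming saturation.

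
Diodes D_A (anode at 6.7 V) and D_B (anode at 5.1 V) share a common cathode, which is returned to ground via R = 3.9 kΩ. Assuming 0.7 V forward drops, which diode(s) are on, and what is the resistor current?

Assume both conduct. Then node N would need to be at both 6.7−0.7 = 6 V and 5.1−0.7 = 4.4 V, which is impossible.
Assume only D_A conducts: V_N = 6.7 − 0.7 = 6 V, so I_R = 6/3.9 = 1.54 mA.
Check D_B: its anode-to-cathode voltage is 5.1 − 6 = -0.9 V < 0.7 V, so it is off. The assumption is consistent.

Only D_A conducts; I_R ≈ 1.5 mA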